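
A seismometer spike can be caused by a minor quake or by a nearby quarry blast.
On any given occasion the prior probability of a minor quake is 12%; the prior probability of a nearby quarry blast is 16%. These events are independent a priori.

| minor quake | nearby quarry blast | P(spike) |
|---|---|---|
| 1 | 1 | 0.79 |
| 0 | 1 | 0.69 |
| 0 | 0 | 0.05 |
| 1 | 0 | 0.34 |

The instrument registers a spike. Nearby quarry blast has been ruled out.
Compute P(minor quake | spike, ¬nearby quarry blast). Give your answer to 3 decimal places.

P(spike | ¬nearby quarry blast) = 0.05*0.88 + 0.34*0.12 = 0.044000 + 0.040800 = 0.084800
Restricting to configurations with minor quake present: 0.34*0.12 = 0.040800.
P(minor quake | spike, ¬nearby quarry blast) = 0.040800 / 0.084800 ≈ 0.481

P(minor quake | spike, ¬nearby quarry blast) ≈ 0.481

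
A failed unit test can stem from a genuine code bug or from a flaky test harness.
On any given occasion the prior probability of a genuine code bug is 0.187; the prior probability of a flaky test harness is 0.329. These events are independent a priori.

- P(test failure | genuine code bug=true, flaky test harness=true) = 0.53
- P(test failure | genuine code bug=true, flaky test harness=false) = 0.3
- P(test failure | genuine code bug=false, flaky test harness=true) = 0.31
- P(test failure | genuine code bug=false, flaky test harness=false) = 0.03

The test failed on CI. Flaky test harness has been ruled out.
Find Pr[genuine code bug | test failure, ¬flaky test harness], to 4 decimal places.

P(test failure | ¬flaky test harness) = 0.03*0.813 + 0.3*0.187 = 0.024390 + 0.056100 = 0.080490
Of this, 0.056100 comes from 0.3*0.187 (the genuine code bug=true cases).
P(genuine code bug | test failure, ¬flaky test harness) = 0.056100 / 0.080490 ≈ 0.6970

Pr[genuine code bug | test failure, ¬flaky test harness] ≈ 0.6970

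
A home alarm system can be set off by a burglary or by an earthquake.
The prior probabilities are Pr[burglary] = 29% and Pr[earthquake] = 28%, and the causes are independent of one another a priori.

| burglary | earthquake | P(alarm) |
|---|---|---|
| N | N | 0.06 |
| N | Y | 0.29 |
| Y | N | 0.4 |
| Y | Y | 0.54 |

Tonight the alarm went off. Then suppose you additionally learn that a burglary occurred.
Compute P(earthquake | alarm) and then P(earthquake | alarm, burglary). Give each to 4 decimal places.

P(earthquake | alarm) ≈ 0.4706; P(earthquake | alarm, burglary) ≈ 0.3443

Weight on earthquake=true, given the evidence: 0.057652 + 0.043848 = 0.101500
The normalizing constant is 0.06·0.71·0.72 + 0.29·0.71·0.28 + 0.4·0.29·0.72 + 0.54·0.29·0.28 = 0.215692
P(earthquake | alarm) = 0.101500/0.215692 ≈ 0.4706

Now condition on the additional information:
For the numerator, keep only earthquake=true terms: 0.54×0.28 = 0.151200
The normalizing constant is 0.4×0.72 + 0.54×0.28 = 0.439200
Posterior = 0.151200 / 0.439200 ≈ 0.3443
This is intercausal reasoning (explaining away): once burglary accounts for the alarm, earthquake becomes less likely.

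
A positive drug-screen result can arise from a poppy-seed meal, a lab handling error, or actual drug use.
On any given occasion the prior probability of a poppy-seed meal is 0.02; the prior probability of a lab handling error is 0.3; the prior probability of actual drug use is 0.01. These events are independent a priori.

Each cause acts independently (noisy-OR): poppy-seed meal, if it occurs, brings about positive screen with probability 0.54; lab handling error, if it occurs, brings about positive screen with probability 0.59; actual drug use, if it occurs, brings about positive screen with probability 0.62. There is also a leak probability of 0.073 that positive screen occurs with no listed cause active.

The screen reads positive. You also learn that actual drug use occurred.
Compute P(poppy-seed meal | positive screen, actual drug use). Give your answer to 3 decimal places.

P(poppy-seed meal | positive screen, actual drug use) ≈ 0.024

Under noisy-OR, P(positive screen | causes) = 1 − (1−0.073)·∏(1−qᵢ) over the active causes.
For the numerator, keep only poppy-seed meal=true terms: 0.011731 + 0.005601 = 0.017332
Normalizer over all consistent configurations: 0.64774×0.98×0.7 + 0.855573×0.98×0.3 + 0.83796×0.02×0.7 + 0.933564×0.02×0.3 = 0.713220
Posterior = 0.017332 / 0.713220 ≈ 0.024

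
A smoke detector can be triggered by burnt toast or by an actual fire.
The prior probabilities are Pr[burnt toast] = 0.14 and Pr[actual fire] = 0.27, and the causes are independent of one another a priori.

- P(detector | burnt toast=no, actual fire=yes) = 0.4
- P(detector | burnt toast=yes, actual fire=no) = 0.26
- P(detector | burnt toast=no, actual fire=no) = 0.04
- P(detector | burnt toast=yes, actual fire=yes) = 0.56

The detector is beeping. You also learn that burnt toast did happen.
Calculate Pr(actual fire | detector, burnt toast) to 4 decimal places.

Pr(actual fire | detector, burnt toast) ≈ 0.4434

Enumerate both values of actual fire and weight by the priors:
  P(detector | burnt toast) = 0.26·0.73 + 0.56·0.27
        = 0.189800 + 0.151200 = 0.341000
Configurations with actual fire contribute 0.151200, so
  P(actual fire | detector, burnt toast) = 0.151200 / 0.341000 ≈ 0.4434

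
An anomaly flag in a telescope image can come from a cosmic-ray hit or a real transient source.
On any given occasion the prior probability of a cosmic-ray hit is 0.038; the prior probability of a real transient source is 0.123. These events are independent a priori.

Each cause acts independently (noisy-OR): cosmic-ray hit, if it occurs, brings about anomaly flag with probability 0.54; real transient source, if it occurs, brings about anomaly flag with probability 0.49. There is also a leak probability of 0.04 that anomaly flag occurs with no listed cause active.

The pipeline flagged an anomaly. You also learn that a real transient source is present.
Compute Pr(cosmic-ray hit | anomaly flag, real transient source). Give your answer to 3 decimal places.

Under noisy-OR, P(anomaly flag | causes) = 1 − (1−0.04)·∏(1−qᵢ) over the active causes.
P(anomaly flag | real transient source) = 0.5104·0.962 + 0.774784·0.038 = 0.491005 + 0.029442 = 0.520447
Restricting to configurations with cosmic-ray hit present: 0.774784·0.038 = 0.029442.
P(cosmic-ray hit | anomaly flag, real transient source) = 0.029442 / 0.520447 ≈ 0.057

Pr(cosmic-ray hit | anomaly flag, real transient source) ≈ 0.057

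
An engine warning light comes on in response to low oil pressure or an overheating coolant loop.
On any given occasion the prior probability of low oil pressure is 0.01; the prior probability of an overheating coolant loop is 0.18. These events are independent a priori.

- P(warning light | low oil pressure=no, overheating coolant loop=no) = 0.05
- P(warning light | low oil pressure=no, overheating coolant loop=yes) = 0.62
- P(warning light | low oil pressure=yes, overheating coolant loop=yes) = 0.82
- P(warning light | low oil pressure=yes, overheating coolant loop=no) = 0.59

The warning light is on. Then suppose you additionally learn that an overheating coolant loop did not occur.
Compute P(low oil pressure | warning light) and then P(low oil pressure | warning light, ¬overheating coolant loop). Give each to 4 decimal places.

P(low oil pressure | warning light) ≈ 0.0401; P(low oil pressure | warning light, ¬overheating coolant loop) ≈ 0.1065

Weight on low oil pressure=true, given the evidence: 0.004838 + 0.001476 = 0.006314
Denominator P(warning light): 0.05·0.99·0.82 + 0.62·0.99·0.18 + 0.59·0.01·0.82 + 0.82·0.01·0.18 = 0.157388
Posterior = 0.006314 / 0.157388 ≈ 0.0401

Now also conditioning on overheating coolant loop≠true:
Weight on low oil pressure=true, given the evidence: 0.59×0.01 = 0.005900
Normalizer over all consistent configurations: 0.05×0.99 + 0.59×0.01 = 0.055400
P(low oil pressure | warning light, ¬overheating coolant loop) = 0.005900/0.055400 ≈ 0.1065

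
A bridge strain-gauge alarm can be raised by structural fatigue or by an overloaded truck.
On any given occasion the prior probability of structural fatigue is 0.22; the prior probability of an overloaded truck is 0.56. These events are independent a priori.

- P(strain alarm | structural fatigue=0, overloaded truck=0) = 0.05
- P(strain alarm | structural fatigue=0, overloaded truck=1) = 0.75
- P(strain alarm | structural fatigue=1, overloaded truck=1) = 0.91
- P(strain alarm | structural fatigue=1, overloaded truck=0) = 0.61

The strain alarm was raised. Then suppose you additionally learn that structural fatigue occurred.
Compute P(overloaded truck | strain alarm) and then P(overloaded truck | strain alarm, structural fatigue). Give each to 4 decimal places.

Numerator (weight on configurations with overloaded truck): 0.327600 + 0.112112 = 0.439712
The normalizing constant is 0.05*0.78*0.44 + 0.75*0.78*0.56 + 0.61*0.22*0.44 + 0.91*0.22*0.56 = 0.515920
P(overloaded truck | strain alarm) = 0.439712/0.515920 ≈ 0.8523

Now also conditioning on structural fatigue=true:
Sum P(strain alarm|·) weighted by the priors over both values of overloaded truck:
  P(strain alarm | structural fatigue) = 0.61·0.44 + 0.91·0.56
        = 0.268400 + 0.509600 = 0.778000
The terms with overloaded truck present sum to 0.509600, so
  P(overloaded truck | strain alarm, structural fatigue) = 0.509600 / 0.778000 ≈ 0.6550

P(overloaded truck | strain alarm) ≈ 0.8523; P(overloaded truck | strain alarm, structural fatigue) ≈ 0.6550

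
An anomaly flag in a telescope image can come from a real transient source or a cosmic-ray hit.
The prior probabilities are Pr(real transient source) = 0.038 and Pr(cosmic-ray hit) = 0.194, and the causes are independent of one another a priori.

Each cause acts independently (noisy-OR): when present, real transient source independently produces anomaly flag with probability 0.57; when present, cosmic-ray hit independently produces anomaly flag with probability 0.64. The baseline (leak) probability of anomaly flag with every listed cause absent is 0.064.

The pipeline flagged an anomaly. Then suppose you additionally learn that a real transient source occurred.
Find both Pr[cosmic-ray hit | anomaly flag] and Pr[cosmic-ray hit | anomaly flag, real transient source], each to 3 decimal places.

Pr[cosmic-ray hit | anomaly flag] ≈ 0.657; Pr[cosmic-ray hit | anomaly flag, real transient source] ≈ 0.256

Under noisy-OR, P(anomaly flag | causes) = 1 − (1−0.064)·∏(1−qᵢ) over the active causes.
P(anomaly flag) = 0.064*0.962*0.806 + 0.66304*0.962*0.194 + 0.59752*0.038*0.806 + 0.855107*0.038*0.194 = 0.049624 + 0.123742 + 0.018301 + 0.006304 = 0.197971
The cosmic-ray hit-present share is 0.123742 + 0.006304 = 0.130046.
So P(cosmic-ray hit | anomaly flag) = 0.130046/0.197971 ≈ 0.657.

Now condition on the additional information:
By total probability over both values of cosmic-ray hit:
  P(anomaly flag | real transient source) = 0.59752*0.806 + 0.855107*0.194
        = 0.481601 + 0.165891 = 0.647492
Keeping only the cosmic-ray hit-present terms gives 0.165891, so
  P(cosmic-ray hit | anomaly flag, real transient source) = 0.165891 / 0.647492 ≈ 0.256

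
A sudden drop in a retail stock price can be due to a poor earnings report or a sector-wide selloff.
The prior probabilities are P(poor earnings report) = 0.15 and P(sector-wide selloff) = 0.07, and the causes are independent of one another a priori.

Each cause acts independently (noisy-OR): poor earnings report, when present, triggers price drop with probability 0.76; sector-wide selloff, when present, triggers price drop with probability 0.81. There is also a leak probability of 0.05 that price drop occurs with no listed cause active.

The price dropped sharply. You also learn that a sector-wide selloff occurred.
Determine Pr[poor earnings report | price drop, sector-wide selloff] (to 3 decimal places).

Under noisy-OR, P(price drop | causes) = 1 − (1−0.05)·∏(1−qᵢ) over the active causes.
By total probability over both values of poor earnings report:
  P(price drop | sector-wide selloff) = 0.8195*0.85 + 0.95668*0.15
        = 0.696575 + 0.143502 = 0.840077
The terms with poor earnings report present sum to 0.143502, so
  P(poor earnings report | price drop, sector-wide selloff) = 0.143502 / 0.840077 ≈ 0.171

Pr[poor earnings report | price drop, sector-wide selloff] ≈ 0.171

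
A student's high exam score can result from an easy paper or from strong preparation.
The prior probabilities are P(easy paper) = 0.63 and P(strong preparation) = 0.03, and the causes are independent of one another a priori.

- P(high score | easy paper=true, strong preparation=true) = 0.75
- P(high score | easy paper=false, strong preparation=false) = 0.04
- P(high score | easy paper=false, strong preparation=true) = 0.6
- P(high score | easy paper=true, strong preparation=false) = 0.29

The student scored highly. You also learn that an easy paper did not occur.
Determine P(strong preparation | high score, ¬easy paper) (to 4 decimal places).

P(strong preparation | high score, ¬easy paper) ≈ 0.3169

By total probability over both values of strong preparation:
  P(high score | ¬easy paper) = 0.04×0.97 + 0.6×0.03
        = 0.038800 + 0.018000 = 0.056800
Configurations with strong preparation contribute 0.018000, so
  P(strong preparation | high score, ¬easy paper) = 0.018000 / 0.056800 ≈ 0.3169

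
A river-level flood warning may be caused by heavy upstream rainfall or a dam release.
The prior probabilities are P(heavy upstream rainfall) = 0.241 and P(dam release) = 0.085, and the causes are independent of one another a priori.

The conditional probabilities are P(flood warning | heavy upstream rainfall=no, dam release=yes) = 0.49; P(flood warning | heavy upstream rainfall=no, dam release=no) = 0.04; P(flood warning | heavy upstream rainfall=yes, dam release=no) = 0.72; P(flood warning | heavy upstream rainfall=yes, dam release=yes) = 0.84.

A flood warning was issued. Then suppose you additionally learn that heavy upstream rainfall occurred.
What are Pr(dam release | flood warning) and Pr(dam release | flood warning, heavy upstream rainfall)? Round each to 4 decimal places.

Pr(dam release | flood warning) ≈ 0.2074; Pr(dam release | flood warning, heavy upstream rainfall) ≈ 0.0978

Sum P(flood warning|·) weighted by the priors over the 4 (heavy upstream rainfall, dam release) configurations:
  P(flood warning) = 0.04×0.759×0.915 + 0.49×0.759×0.085 + 0.72×0.241×0.915 + 0.84×0.241×0.085
        = 0.027779 + 0.031612 + 0.158771 + 0.017207 = 0.235369
Keeping only the dam release-present terms gives 0.048819, so
  P(dam release | flood warning) = 0.048819 / 0.235369 ≈ 0.2074

Now also conditioning on heavy upstream rainfall=true:
Weight on dam release=true, given the evidence: 0.84·0.085 = 0.071400
Denominator P(flood warning | heavy upstream rainfall): 0.72·0.915 + 0.84·0.085 = 0.730200
Posterior = 0.071400 / 0.730200 ≈ 0.0978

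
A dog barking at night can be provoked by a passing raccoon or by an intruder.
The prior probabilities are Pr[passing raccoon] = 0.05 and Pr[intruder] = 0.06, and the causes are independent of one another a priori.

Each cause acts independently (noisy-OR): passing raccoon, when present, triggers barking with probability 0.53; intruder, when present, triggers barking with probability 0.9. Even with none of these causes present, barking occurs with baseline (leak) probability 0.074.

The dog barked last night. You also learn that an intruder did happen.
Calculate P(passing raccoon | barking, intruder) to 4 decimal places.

Under noisy-OR, P(barking | causes) = 1 − (1−0.074)·∏(1−qᵢ) over the active causes.
P(barking | intruder) = 0.9074*0.95 + 0.956478*0.05 = 0.862030 + 0.047824 = 0.909854
Restricting to configurations with passing raccoon present: 0.956478*0.05 = 0.047824.
Hence the posterior is 0.047824/0.909854 ≈ 0.0526.

P(passing raccoon | barking, intruder) ≈ 0.0526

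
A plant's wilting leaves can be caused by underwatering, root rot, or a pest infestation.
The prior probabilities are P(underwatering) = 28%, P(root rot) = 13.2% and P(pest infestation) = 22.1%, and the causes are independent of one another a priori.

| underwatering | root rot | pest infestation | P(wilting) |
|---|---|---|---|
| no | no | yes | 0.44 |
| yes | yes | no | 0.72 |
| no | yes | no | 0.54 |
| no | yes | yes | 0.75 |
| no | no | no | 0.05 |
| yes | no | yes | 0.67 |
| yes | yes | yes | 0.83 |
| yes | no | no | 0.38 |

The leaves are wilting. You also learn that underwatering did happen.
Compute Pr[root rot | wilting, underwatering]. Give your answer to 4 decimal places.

For the numerator, keep only root rot=true terms: 0.074036 + 0.024213 = 0.098249
Normalizer over all consistent configurations: 0.38*0.868*0.779 + 0.67*0.868*0.221 + 0.72*0.132*0.779 + 0.83*0.132*0.221 = 0.483719
P(root rot | wilting, underwatering) = 0.098249/0.483719 ≈ 0.2031

Pr[root rot | wilting, underwatering] ≈ 0.2031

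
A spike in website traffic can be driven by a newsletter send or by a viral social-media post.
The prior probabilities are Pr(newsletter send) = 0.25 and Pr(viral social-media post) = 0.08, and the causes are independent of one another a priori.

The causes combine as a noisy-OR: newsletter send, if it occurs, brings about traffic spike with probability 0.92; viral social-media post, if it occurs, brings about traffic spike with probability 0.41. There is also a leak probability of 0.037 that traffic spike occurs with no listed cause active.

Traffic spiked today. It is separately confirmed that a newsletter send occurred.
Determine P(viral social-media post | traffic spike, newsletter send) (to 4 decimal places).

Under noisy-OR, P(traffic spike | causes) = 1 − (1−0.037)·∏(1−qᵢ) over the active causes.
P(traffic spike | newsletter send) = 0.92296×0.92 + 0.954546×0.08 = 0.849123 + 0.076364 = 0.925487
Restricting to configurations with viral social-media post present: 0.954546×0.08 = 0.076364.
Hence the posterior is 0.076364/0.925487 ≈ 0.0825.

P(viral social-media post | traffic spike, newsletter send) ≈ 0.0825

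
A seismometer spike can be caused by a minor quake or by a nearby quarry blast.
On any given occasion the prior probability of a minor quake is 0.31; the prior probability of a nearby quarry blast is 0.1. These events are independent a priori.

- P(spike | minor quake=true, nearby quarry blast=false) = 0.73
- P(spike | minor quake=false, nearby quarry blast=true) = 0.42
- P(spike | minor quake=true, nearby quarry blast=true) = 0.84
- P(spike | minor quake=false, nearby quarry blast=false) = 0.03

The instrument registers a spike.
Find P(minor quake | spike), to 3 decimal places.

P(minor quake | spike) ≈ 0.828

P(spike) = 0.03*0.69*0.9 + 0.42*0.69*0.1 + 0.73*0.31*0.9 + 0.84*0.31*0.1 = 0.018630 + 0.028980 + 0.203670 + 0.026040 = 0.277320
Of this, 0.229710 comes from 0.203670 + 0.026040 (the minor quake=true cases).
So P(minor quake | spike) = 0.229710/0.277320 ≈ 0.828.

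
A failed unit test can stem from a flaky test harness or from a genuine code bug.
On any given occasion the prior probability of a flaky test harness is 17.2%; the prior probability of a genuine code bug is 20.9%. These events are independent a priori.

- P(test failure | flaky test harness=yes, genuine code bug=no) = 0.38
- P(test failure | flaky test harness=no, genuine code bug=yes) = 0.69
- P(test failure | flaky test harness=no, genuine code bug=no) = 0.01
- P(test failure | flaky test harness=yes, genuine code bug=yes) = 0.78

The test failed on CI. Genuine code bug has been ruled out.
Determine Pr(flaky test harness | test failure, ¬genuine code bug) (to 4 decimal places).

Numerator (weight on configurations with flaky test harness): 0.38×0.172 = 0.065360
The normalizing constant is 0.01×0.828 + 0.38×0.172 = 0.073640
P(flaky test harness | test failure, ¬genuine code bug) = 0.065360/0.073640 ≈ 0.8876

Pr(flaky test harness | test failure, ¬genuine code bug) ≈ 0.8876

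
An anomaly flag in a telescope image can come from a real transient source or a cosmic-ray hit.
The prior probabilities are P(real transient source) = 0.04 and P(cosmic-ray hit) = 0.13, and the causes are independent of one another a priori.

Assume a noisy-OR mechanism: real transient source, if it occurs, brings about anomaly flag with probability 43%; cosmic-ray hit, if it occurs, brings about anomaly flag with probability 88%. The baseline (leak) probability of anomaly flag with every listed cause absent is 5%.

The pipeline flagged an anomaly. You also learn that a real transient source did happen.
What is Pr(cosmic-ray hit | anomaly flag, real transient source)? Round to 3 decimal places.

Pr(cosmic-ray hit | anomaly flag, real transient source) ≈ 0.234

Under noisy-OR, P(anomaly flag | causes) = 1 − (1−0.05)·∏(1−qᵢ) over the active causes.
Sum P(anomaly flag|·) weighted by the priors over both values of cosmic-ray hit:
  P(anomaly flag | real transient source) = 0.4585*0.87 + 0.93502*0.13
        = 0.398895 + 0.121553 = 0.520448
The terms with cosmic-ray hit present sum to 0.121553, so
  P(cosmic-ray hit | anomaly flag, real transient source) = 0.121553 / 0.520448 ≈ 0.234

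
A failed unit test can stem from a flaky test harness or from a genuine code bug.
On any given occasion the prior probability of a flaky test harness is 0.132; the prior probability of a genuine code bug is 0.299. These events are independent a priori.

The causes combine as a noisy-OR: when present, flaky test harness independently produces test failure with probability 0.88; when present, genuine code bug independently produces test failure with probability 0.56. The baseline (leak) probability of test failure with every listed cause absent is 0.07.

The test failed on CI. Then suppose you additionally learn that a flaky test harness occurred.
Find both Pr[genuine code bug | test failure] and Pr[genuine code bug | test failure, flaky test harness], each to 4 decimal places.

Pr[genuine code bug | test failure] ≈ 0.6046; Pr[genuine code bug | test failure, flaky test harness] ≈ 0.3134

Under noisy-OR, P(test failure | causes) = 1 − (1−0.07)·∏(1−qᵢ) over the active causes.
P(test failure) = 0.07*0.868*0.701 + 0.5908*0.868*0.299 + 0.8884*0.132*0.701 + 0.950896*0.132*0.299 = 0.042593 + 0.153332 + 0.082205 + 0.037530 = 0.315660
Restricting to configurations with genuine code bug present: 0.153332 + 0.037530 = 0.190862.
P(genuine code bug | test failure) = 0.190862 / 0.315660 ≈ 0.6046

Now condition on the additional information:
P(test failure | flaky test harness) = 0.8884*0.701 + 0.950896*0.299 = 0.622768 + 0.284318 = 0.907086
Of this, 0.284318 comes from 0.950896*0.299 (the genuine code bug=true cases).
So P(genuine code bug | test failure, flaky test harness) = 0.284318/0.907086 ≈ 0.3134.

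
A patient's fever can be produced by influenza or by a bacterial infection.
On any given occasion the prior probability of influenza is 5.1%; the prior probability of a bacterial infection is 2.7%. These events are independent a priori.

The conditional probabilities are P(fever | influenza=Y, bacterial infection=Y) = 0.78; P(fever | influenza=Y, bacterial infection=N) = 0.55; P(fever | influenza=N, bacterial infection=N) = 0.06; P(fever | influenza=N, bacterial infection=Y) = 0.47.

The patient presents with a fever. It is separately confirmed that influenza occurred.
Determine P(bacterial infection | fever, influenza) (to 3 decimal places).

P(bacterial infection | fever, influenza) ≈ 0.038

Weight on bacterial infection=true, given the evidence: 0.78×0.027 = 0.021060
Normalizer over all consistent configurations: 0.55×0.973 + 0.78×0.027 = 0.556210
Posterior = 0.021060 / 0.556210 ≈ 0.038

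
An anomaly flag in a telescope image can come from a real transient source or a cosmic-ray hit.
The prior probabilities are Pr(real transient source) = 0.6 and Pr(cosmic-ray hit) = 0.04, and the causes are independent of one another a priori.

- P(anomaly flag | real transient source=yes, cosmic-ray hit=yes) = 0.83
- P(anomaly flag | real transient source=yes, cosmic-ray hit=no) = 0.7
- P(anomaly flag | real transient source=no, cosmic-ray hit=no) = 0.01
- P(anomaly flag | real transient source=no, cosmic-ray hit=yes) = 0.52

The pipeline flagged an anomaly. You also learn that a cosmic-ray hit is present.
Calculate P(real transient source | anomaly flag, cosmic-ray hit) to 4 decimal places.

P(anomaly flag | cosmic-ray hit) = 0.52×0.4 + 0.83×0.6 = 0.208000 + 0.498000 = 0.706000
Restricting to configurations with real transient source present: 0.83×0.6 = 0.498000.
P(real transient source | anomaly flag, cosmic-ray hit) = 0.498000 / 0.706000 ≈ 0.7054

P(real transient source | anomaly flag, cosmic-ray hit) ≈ 0.7054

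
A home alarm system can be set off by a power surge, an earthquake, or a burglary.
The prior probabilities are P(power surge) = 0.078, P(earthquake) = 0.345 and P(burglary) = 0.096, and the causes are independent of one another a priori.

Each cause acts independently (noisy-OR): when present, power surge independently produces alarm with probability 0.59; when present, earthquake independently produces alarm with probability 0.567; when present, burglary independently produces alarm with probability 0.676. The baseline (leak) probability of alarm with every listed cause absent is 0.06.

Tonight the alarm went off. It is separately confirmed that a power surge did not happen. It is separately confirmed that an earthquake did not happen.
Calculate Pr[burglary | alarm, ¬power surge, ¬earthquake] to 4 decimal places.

Pr[burglary | alarm, ¬power surge, ¬earthquake] ≈ 0.5517

Under noisy-OR, P(alarm | causes) = 1 − (1−0.06)·∏(1−qᵢ) over the active causes.
Weight on burglary=true, given the evidence: 0.69544*0.096 = 0.066762
Normalizer over all consistent configurations: 0.06*0.904 + 0.69544*0.096 = 0.121002
Posterior = 0.066762 / 0.121002 ≈ 0.5517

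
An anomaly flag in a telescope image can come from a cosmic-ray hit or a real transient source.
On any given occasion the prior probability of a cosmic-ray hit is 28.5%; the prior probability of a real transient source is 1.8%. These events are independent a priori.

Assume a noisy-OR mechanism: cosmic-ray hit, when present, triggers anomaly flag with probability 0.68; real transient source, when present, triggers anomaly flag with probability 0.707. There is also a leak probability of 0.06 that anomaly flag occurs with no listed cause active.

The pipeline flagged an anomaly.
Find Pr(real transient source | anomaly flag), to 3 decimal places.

Under noisy-OR, P(anomaly flag | causes) = 1 − (1−0.06)·∏(1−qᵢ) over the active causes.
Numerator (weight on configurations with real transient source): 0.009325 + 0.004678 = 0.014003
Normalizer over all consistent configurations: 0.06×0.715×0.982 + 0.72458×0.715×0.018 + 0.6992×0.285×0.982 + 0.911866×0.285×0.018 = 0.251816
P(real transient source | anomaly flag) = 0.014003/0.251816 ≈ 0.056

Pr(real transient source | anomaly flag) ≈ 0.056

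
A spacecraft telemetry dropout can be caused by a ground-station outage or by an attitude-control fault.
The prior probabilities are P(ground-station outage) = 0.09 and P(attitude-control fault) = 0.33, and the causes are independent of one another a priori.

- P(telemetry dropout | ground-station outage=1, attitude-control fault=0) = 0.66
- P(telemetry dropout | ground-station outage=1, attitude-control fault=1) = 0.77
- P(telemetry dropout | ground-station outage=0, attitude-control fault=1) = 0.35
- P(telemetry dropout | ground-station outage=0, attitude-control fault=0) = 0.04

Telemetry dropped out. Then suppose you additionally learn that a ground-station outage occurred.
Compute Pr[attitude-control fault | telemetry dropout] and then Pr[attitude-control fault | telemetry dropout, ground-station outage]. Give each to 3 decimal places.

By total probability over the 4 (ground-station outage, attitude-control fault) configurations:
  P(telemetry dropout) = 0.04*0.91*0.67 + 0.35*0.91*0.33 + 0.66*0.09*0.67 + 0.77*0.09*0.33
        = 0.024388 + 0.105105 + 0.039798 + 0.022869 = 0.192160
Configurations with attitude-control fault contribute 0.127974, so
  P(attitude-control fault | telemetry dropout) = 0.127974 / 0.192160 ≈ 0.666

Now also conditioning on ground-station outage=true:
Sum P(telemetry dropout|·) weighted by the priors over both values of attitude-control fault:
  P(telemetry dropout | ground-station outage) = 0.66×0.67 + 0.77×0.33
        = 0.442200 + 0.254100 = 0.696300
The terms with attitude-control fault present sum to 0.254100, so
  P(attitude-control fault | telemetry dropout, ground-station outage) = 0.254100 / 0.696300 ≈ 0.365
This is intercausal reasoning (explaining away): once ground-station outage accounts for the telemetry dropout, attitude-control fault becomes less likely.

Pr[attitude-control fault | telemetry dropout] ≈ 0.666; Pr[attitude-control fault | telemetry dropout, ground-station outage] ≈ 0.365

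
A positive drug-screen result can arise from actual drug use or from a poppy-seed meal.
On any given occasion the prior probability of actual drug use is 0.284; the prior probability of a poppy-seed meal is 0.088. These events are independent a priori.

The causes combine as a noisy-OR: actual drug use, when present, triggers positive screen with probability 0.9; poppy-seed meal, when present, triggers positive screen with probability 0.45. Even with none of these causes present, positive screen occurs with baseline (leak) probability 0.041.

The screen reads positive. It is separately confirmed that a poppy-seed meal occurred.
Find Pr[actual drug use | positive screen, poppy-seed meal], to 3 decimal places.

Pr[actual drug use | positive screen, poppy-seed meal] ≈ 0.443

Under noisy-OR, P(positive screen | causes) = 1 − (1−0.041)·∏(1−qᵢ) over the active causes.
Enumerate both values of actual drug use and weight by the priors:
  P(positive screen | poppy-seed meal) = 0.47255*0.716 + 0.947255*0.284
        = 0.338346 + 0.269020 = 0.607366
The terms with actual drug use present sum to 0.269020, so
  P(actual drug use | positive screen, poppy-seed meal) = 0.269020 / 0.607366 ≈ 0.443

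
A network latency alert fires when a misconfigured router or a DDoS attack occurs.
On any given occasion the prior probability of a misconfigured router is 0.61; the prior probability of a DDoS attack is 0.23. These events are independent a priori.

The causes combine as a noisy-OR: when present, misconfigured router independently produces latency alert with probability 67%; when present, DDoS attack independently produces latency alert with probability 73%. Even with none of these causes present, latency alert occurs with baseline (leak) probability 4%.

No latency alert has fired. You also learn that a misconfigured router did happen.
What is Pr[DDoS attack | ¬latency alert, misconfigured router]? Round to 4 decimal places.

Under noisy-OR, P(latency alert | causes) = 1 − (1−0.04)·∏(1−qᵢ) over the active causes.
Enumerate both values of DDoS attack and weight by the priors:
  P(¬latency alert | misconfigured router) = 0.3168*0.77 + 0.085536*0.23
        = 0.243936 + 0.019673 = 0.263609
The terms with DDoS attack present sum to 0.019673, so
  P(DDoS attack | ¬latency alert, misconfigured router) = 0.019673 / 0.263609 ≈ 0.0746

Pr[DDoS attack | ¬latency alert, misconfigured router] ≈ 0.0746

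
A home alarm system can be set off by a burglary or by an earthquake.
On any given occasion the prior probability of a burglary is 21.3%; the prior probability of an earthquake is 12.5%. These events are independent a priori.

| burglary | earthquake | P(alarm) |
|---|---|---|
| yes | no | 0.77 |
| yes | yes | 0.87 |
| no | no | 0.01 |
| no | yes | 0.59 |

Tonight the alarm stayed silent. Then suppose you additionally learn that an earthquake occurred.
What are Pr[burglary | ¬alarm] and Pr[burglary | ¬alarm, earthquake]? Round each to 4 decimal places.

Pr[burglary | ¬alarm] ≈ 0.0603; Pr[burglary | ¬alarm, earthquake] ≈ 0.0790

Numerator (weight on configurations with burglary): 0.042866 + 0.003461 = 0.046327
The normalizing constant is 0.99×0.787×0.875 + 0.41×0.787×0.125 + 0.23×0.213×0.875 + 0.13×0.213×0.125 = 0.768400
P(burglary | ¬alarm) = 0.046327/0.768400 ≈ 0.0603

Now also conditioning on earthquake=true:
Numerator (weight on configurations with burglary): 0.13*0.213 = 0.027690
The normalizing constant is 0.41*0.787 + 0.13*0.213 = 0.350360
P(burglary | ¬alarm, earthquake) = 0.027690/0.350360 ≈ 0.0790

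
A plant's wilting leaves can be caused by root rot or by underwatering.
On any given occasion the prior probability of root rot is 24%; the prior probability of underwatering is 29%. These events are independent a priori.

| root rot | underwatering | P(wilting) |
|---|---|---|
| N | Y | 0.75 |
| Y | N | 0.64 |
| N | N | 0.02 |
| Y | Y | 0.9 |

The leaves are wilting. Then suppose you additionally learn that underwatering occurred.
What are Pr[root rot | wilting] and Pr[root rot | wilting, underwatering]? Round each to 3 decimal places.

By total probability over the 4 (root rot, underwatering) configurations:
  P(wilting) = 0.02·0.76·0.71 + 0.75·0.76·0.29 + 0.64·0.24·0.71 + 0.9·0.24·0.29
        = 0.010792 + 0.165300 + 0.109056 + 0.062640 = 0.347788
The terms with root rot present sum to 0.171696, so
  P(root rot | wilting) = 0.171696 / 0.347788 ≈ 0.494

Now also conditioning on underwatering=true:
For the numerator, keep only root rot=true terms: 0.9×0.24 = 0.216000
Normalizer over all consistent configurations: 0.75×0.76 + 0.9×0.24 = 0.786000
Posterior = 0.216000 / 0.786000 ≈ 0.275
— underwatering explains away the evidence for root rot.

Pr[root rot | wilting] ≈ 0.494; Pr[root rot | wilting, underwatering] ≈ 0.275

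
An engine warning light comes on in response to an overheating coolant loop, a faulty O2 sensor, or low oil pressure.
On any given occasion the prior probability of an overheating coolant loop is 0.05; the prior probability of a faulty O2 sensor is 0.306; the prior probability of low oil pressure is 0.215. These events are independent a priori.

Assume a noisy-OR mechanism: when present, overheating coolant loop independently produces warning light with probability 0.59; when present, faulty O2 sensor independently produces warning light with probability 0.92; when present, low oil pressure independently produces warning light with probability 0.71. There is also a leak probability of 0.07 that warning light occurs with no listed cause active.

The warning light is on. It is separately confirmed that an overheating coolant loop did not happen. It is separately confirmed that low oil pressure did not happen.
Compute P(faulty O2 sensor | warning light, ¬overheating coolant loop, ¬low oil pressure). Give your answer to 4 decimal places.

Under noisy-OR, P(warning light | causes) = 1 − (1−0.07)·∏(1−qᵢ) over the active causes.
For the numerator, keep only faulty O2 sensor=true terms: 0.9256×0.306 = 0.283234
Denominator P(warning light | ¬overheating coolant loop, ¬low oil pressure): 0.07×0.694 + 0.9256×0.306 = 0.331814
Posterior = 0.283234 / 0.331814 ≈ 0.8536

P(faulty O2 sensor | warning light, ¬overheating coolant loop, ¬low oil pressure) ≈ 0.8536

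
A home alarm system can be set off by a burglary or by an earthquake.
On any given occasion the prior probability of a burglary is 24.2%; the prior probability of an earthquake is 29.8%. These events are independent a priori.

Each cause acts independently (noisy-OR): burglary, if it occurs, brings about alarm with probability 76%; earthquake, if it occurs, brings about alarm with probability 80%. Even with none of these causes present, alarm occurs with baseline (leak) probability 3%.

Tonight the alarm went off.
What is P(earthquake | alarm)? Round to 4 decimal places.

Under noisy-OR, P(alarm | causes) = 1 − (1−0.03)·∏(1−qᵢ) over the active causes.
P(alarm) = 0.03*0.758*0.702 + 0.806*0.758*0.298 + 0.7672*0.242*0.702 + 0.95344*0.242*0.298 = 0.015963 + 0.182063 + 0.130335 + 0.068758 = 0.397119
Of this, 0.250821 comes from 0.182063 + 0.068758 (the earthquake=true cases).
So P(earthquake | alarm) = 0.250821/0.397119 ≈ 0.6316.

P(earthquake | alarm) ≈ 0.6316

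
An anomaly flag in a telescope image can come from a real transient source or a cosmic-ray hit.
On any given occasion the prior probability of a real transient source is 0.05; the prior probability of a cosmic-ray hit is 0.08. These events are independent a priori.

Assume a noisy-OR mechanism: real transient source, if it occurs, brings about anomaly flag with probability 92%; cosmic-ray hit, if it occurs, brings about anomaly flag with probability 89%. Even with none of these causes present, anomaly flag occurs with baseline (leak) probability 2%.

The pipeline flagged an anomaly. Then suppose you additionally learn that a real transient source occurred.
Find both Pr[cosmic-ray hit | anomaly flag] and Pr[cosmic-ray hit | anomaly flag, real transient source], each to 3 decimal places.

Pr[cosmic-ray hit | anomaly flag] ≈ 0.545; Pr[cosmic-ray hit | anomaly flag, real transient source] ≈ 0.086

Under noisy-OR, P(anomaly flag | causes) = 1 − (1−0.02)·∏(1−qᵢ) over the active causes.
Sum P(anomaly flag|·) weighted by the priors over the 4 (real transient source, cosmic-ray hit) configurations:
  P(anomaly flag) = 0.02*0.95*0.92 + 0.8922*0.95*0.08 + 0.9216*0.05*0.92 + 0.991376*0.05*0.08
        = 0.017480 + 0.067807 + 0.042394 + 0.003966 = 0.131647
The terms with cosmic-ray hit present sum to 0.071773, so
  P(cosmic-ray hit | anomaly flag) = 0.071773 / 0.131647 ≈ 0.545

Now condition on the additional information:
Enumerate both values of cosmic-ray hit and weight by the priors:
  P(anomaly flag | real transient source) = 0.9216*0.92 + 0.991376*0.08
        = 0.847872 + 0.079310 = 0.927182
Keeping only the cosmic-ray hit-present terms gives 0.079310, so
  P(cosmic-ray hit | anomaly flag, real transient source) = 0.079310 / 0.927182 ≈ 0.086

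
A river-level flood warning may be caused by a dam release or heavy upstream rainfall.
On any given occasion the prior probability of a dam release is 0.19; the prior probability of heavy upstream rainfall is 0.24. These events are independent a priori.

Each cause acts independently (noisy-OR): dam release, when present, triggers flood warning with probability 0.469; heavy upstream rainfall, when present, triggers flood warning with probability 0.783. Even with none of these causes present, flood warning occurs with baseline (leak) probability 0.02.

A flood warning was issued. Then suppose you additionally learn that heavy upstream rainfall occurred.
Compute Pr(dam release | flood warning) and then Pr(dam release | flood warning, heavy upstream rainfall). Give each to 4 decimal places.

Under noisy-OR, P(flood warning | causes) = 1 − (1−0.02)·∏(1−qᵢ) over the active causes.
Enumerate the 4 (dam release, heavy upstream rainfall) configurations and weight by the priors:
  P(flood warning) = 0.02·0.81·0.76 + 0.78734·0.81·0.24 + 0.47962·0.19·0.76 + 0.887078·0.19·0.24
        = 0.012312 + 0.153059 + 0.069257 + 0.040451 = 0.275079
Keeping only the dam release-present terms gives 0.109708, so
  P(dam release | flood warning) = 0.109708 / 0.275079 ≈ 0.3988

Now also conditioning on heavy upstream rainfall=true:
P(flood warning | heavy upstream rainfall) = 0.78734*0.81 + 0.887078*0.19 = 0.637745 + 0.168545 = 0.806290
Of this, 0.168545 comes from 0.887078*0.19 (the dam release=true cases).
P(dam release | flood warning, heavy upstream rainfall) = 0.168545 / 0.806290 ≈ 0.2090
This is intercausal reasoning (explaining away): once heavy upstream rainfall accounts for the flood warning, dam release becomes less likely.

Pr(dam release | flood warning) ≈ 0.3988; Pr(dam release | flood warning, heavy upstream rainfall) ≈ 0.2090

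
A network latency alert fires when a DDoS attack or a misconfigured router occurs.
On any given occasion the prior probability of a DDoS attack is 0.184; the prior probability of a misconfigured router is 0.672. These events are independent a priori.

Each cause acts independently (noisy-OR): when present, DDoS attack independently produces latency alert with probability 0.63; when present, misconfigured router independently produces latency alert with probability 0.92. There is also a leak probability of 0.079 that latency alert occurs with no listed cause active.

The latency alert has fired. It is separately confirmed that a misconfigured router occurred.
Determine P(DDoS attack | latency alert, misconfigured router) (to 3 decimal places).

Under noisy-OR, P(latency alert | causes) = 1 − (1−0.079)·∏(1−qᵢ) over the active causes.
By total probability over both values of DDoS attack:
  P(latency alert | misconfigured router) = 0.92632·0.816 + 0.972738·0.184
        = 0.755877 + 0.178984 = 0.934861
Keeping only the DDoS attack-present terms gives 0.178984, so
  P(DDoS attack | latency alert, misconfigured router) = 0.178984 / 0.934861 ≈ 0.191

P(DDoS attack | latency alert, misconfigured router) ≈ 0.191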